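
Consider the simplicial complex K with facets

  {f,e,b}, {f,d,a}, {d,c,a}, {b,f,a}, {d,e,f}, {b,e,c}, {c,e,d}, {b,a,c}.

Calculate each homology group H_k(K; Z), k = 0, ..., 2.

H_0 ≅ Z,  H_1 = 0,  H_2 ≅ Z.

Fix the vertex order a < b < c < d < e < f and write every simplex with vertices in increasing order. Then dim K = 2 and the simplices of K are:

  0-simplices (6): a, b, c, d, e, f
  1-simplices (12): ab, ac, ad, af, bc, be, bf, cd, ce, de, df, ef
  2-simplices (8): abc, abf, acd, adf, bce, bef, cde, def

giving chain groups C_0 ≅ Z^6, C_1 ≅ Z^12, C_2 ≅ Z^8.

The boundary map ∂_1: C_1 → C_0 maps an edge to its endpoints' difference, ∂[p,q] = q − p.
The 6×12 boundary matrix has rank 5 and Smith normal form diag(1,1,1,1,1).

∂_2: C_2 → C_1 sends each 2-simplex [p,q,r] to [q,r] − [p,r] + [p,q]. For instance
  ∂def = ef − df + de,
  ∂bce = ce − be + bc.
The 12×8 boundary matrix has rank 7 and Smith normal form diag(1,1,1,1,1,1,1).

Computing H_k = (kernel of ∂_k) / (image of ∂_{k+1}):

  H_0: rank C_0 − rank ∂_1 = 6 − 5 = 1, and the invariant factors of ∂_1 are all 1, so H_0 = Z.
  H_1: rank ker ∂_1 − rank ∂_2 = (12 − 5) − 7 = 0, and the invariant factors of ∂_2 are all 1, so H_1 = 0.
  H_2: rank ker ∂_2 − rank ∂_3 = (8 − 7) − 0 = 1, and there is no ∂_3, so H_2 = Z.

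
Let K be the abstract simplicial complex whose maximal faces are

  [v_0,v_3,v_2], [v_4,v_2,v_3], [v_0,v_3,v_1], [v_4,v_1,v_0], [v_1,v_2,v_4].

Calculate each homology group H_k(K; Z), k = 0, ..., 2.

H_0 ≅ Z,  H_1 ≅ Z,  H_2 = 0.

K has 5 vertices, 10 edges, 5 triangles.
rank ∂_0 = 0, rank ∂_1 = 4 ⇒ b_0 = 5 − 0 − 4 = 1; all invariant factors of ∂_1 are 1 so no torsion. So H_0 ≅ Z.
rank ∂_1 = 4, rank ∂_2 = 5 ⇒ b_1 = 10 − 4 − 5 = 1; all invariant factors of ∂_2 are 1 so no torsion. So H_1 ≅ Z.
rank ∂_2 = 5, rank ∂_3 = 0 ⇒ b_2 = 5 − 5 − 0 = 0. So H_2 ≅ 0.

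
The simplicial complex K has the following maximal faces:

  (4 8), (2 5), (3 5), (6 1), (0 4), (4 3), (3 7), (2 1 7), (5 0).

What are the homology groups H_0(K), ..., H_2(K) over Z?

Order the vertices as 0 < 1 < 2 < 3 < 4 < 5 < 6 < 7 < 8. Listing each simplex with vertices in this order, K has dimension 2 with simplices:

  0-simplices (9): [0], [1], [2], [3], [4], [5], [6], [7], [8]
  1-simplices (11): [0,4], [0,5], [1,2], [1,6], [1,7], [2,5], [2,7], [3,4], [3,5], [3,7], [4,8]
  2-simplices (1): [1,2,7]

giving chain groups C_0 ≅ Z^9, C_1 ≅ Z^11, C_2 ≅ Z^1.

The boundary map ∂_1: C_1 → C_0 maps an edge to its endpoints' difference, ∂[p,q] = q − p.
As a 9×11 matrix over Z this has rank 8, with invariant factors (1,1,1,1,1,1,1,1).

∂_2: C_2 → C_1 sends each 2-simplex [p,q,r] to [q,r] − [p,r] + [p,q]. For instance
  ∂[1,2,7] = [2,7] − [1,7] + [1,2].
As a 11×1 matrix over Z this has rank 1, with invariant factors (1).

Reading off H_k = ker ∂_k / im ∂_{k+1}:

  H_0: rank C_0 − rank ∂_1 = 9 − 8 = 1, and the invariant factors of ∂_1 are all 1, so H_0 = Z.
  H_1: rank ker ∂_1 − rank ∂_2 = (11 − 8) − 1 = 2, and the invariant factors of ∂_2 are all 1, so H_1 = Z^2.
  H_2: rank ker ∂_2 − rank ∂_3 = (1 − 1) − 0 = 0, and there is no ∂_3, so H_2 = 0.

H_0 = Z,  H_1 = Z^2,  H_2 = 0.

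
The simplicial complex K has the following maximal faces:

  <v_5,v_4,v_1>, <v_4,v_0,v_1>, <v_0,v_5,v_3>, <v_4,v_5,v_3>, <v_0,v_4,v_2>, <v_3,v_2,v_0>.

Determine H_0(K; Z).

Fix the vertex order v_0 < v_1 < v_2 < v_3 < v_4 < v_5 and write every simplex with vertices in increasing order. Then dim K = 2 and the simplices of K are:

  0-simplices (6): [v_0], [v_1], [v_2], [v_3], [v_4], [v_5]
  1-simplices (12): [v_0,v_1], [v_0,v_2], [v_0,v_3], [v_0,v_4], [v_0,v_5], [v_1,v_4], [v_1,v_5], [v_2,v_3], [v_2,v_4], [v_3,v_4], [v_3,v_5], [v_4,v_5]
  2-simplices (6): [v_0,v_1,v_4], [v_0,v_2,v_3], [v_0,v_2,v_4], [v_0,v_3,v_5], [v_1,v_4,v_5], [v_3,v_4,v_5]

Hence C_0 ≅ Z^6, C_1 ≅ Z^12, C_2 ≅ Z^6.

Boundary ∂_1: C_1 → C_0 is given by ∂[p,q] = [q] − [p]. For instance
  ∂[v_1,v_5] = [v_5] − [v_1].
The resulting 6×12 matrix has rank 5, and its Smith normal form has invariant factors (1,1,1,1,1).

Boundary ∂_2: C_2 → C_1 maps a triangle to the signed sum of its edges. For instance
  ∂[v_3,v_4,v_5] = [v_4,v_5] − [v_3,v_5] + [v_3,v_4],
  ∂[v_0,v_2,v_4] = [v_2,v_4] − [v_0,v_4] + [v_0,v_2].
As a 12×6 matrix over Z this has rank 6, with invariant factors (1,1,1,1,1,1).

Computing H_k = (kernel of ∂_k) / (image of ∂_{k+1}):

  H_0: rank C_0 − rank ∂_1 = 6 − 5 = 1, and the invariant factors of ∂_1 are all 1, so H_0 = Z.

H_0 ≅ Z.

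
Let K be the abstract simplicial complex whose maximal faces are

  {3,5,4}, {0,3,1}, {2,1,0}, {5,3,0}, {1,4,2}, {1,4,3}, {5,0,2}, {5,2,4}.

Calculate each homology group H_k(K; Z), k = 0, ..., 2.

H_0 ≅ Z,  H_1 = 0,  H_2 ≅ Z.

K has 6 vertices, 12 edges, 8 triangles.
rank ∂_0 = 0, rank ∂_1 = 5 ⇒ b_0 = 6 − 0 − 5 = 1; all invariant factors of ∂_1 are 1 so no torsion. So H_0 = Z.
rank ∂_1 = 5, rank ∂_2 = 7 ⇒ b_1 = 12 − 5 − 7 = 0; all invariant factors of ∂_2 are 1 so no torsion. So H_1 = 0.
rank ∂_2 = 7, rank ∂_3 = 0 ⇒ b_2 = 8 − 7 − 0 = 1. So H_2 = Z.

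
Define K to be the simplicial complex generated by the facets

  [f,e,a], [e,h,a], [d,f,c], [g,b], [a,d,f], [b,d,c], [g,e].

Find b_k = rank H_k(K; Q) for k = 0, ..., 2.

b_0 = 1, b_1 = 1, b_2 = 0.

We work with the vertex ordering a < b < c < d < e < f < g < h. The simplices of K, each written with vertices in increasing order, are:

  0-simplices (8): a, b, c, d, e, f, g, h
  1-simplices (13): ad, ae, af, ah, bc, bd, bg, cd, cf, df, ef, eg, eh
  2-simplices (5): adf, aef, aeh, bcd, cdf

giving chain groups C_0 ≅ Z^8, C_1 ≅ Z^13, C_2 ≅ Z^5.

The boundary map ∂_1: C_1 → C_0 is given by ∂[p,q] = [q] − [p]. For instance
  ∂bg = g − b.
As a 8×13 matrix over Z this has rank 7, with invariant factors (1,1,1,1,1,1,1).

The boundary map ∂_2: C_2 → C_1 maps a triangle to the signed sum of its edges. For instance
  ∂aeh = eh − ah + ae,
  ∂adf = df − af + ad.
As a 13×5 matrix over Z this has rank 5, with invariant factors (1,1,1,1,1).

Now H_k = ker ∂_k / im ∂_{k+1}, so:

  H_0: rank C_0 − rank ∂_1 = 8 − 7 = 1, and the invariant factors of ∂_1 are all 1, so H_0 ≅ Z.
  H_1: rank ker ∂_1 − rank ∂_2 = (13 − 7) − 5 = 1, and the invariant factors of ∂_2 are all 1, so H_1 ≅ Z.
  H_2: rank ker ∂_2 − rank ∂_3 = (5 − 5) − 0 = 0, and there is no ∂_3, so H_2 ≅ 0.

As a check, the Euler characteristic is 8 − 13 + 5 = 0, which agrees with 1 − 1 + 0 = 0.

Hence the Betti numbers are b_0 = 1, b_1 = 1, b_2 = 0.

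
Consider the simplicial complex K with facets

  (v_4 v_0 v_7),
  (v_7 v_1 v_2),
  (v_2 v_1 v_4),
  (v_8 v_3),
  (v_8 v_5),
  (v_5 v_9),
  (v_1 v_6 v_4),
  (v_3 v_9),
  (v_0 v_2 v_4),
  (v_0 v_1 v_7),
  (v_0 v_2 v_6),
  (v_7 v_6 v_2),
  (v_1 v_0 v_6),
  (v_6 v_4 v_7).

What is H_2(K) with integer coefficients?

H_2 ≅ 0.

Take the total order v_0 < v_1 < v_2 < v_3 < v_4 < v_5 < v_6 < v_7 < v_8 < v_9 on the vertex set. Then K (dimension 2) consists of the simplices:

  0-simplices (10): [v_0], [v_1], [v_2], [v_3], [v_4], [v_5], [v_6], [v_7], [v_8], [v_9]
  1-simplices (19): (19 of them)
  2-simplices (10): [v_0,v_1,v_6], [v_0,v_1,v_7], [v_0,v_2,v_4], [v_0,v_2,v_6], [v_0,v_4,v_7], [v_1,v_2,v_4], [v_1,v_2,v_7], [v_1,v_4,v_6], [v_2,v_6,v_7], [v_4,v_6,v_7]

so the chain groups are C_0 ≅ Z^10, C_1 ≅ Z^19, C_2 ≅ Z^10.

∂_1: C_1 → C_0 maps an edge to its endpoints' difference, ∂[p,q] = q − p.
This gives a 10×19 integer matrix of rank 8; reducing to Smith normal form yields diagonal entries (1,1,1,1,1,1,1,1).

Boundary ∂_2: C_2 → C_1 maps a triangle to the signed sum of its edges. For instance
  ∂[v_0,v_4,v_7] = [v_4,v_7] − [v_0,v_7] + [v_0,v_4],
  ∂[v_4,v_6,v_7] = [v_6,v_7] − [v_4,v_7] + [v_4,v_6].
The resulting 19×10 matrix has rank 10, and its Smith normal form has invariant factors (1,1,1,1,1,1,1,1,1,2).

From H_k ≅ ker(∂_k) / im(∂_{k+1}) we obtain:

  H_2: rank ker ∂_2 − rank ∂_3 = (10 − 10) − 0 = 0, and there is no ∂_3, so H_2 ≅ 0.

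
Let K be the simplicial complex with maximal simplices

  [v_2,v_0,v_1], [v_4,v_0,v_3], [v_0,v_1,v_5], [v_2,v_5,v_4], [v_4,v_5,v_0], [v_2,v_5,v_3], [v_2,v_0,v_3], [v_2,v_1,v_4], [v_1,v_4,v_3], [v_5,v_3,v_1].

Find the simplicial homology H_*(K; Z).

H_0 ≅ Z,  H_1 ≅ Z/2,  H_2 = 0.

We work with the vertex ordering v_0 < v_1 < v_2 < v_3 < v_4 < v_5. The simplices of K, each written with vertices in increasing order, are:

  0-simplices (6): [v_0], [v_1], [v_2], [v_3], [v_4], [v_5]
  1-simplices (15): (15 of them)
  2-simplices (10): [v_0,v_1,v_2], [v_0,v_1,v_5], [v_0,v_2,v_3], [v_0,v_3,v_4], [v_0,v_4,v_5], [v_1,v_2,v_4], [v_1,v_3,v_4], [v_1,v_3,v_5], [v_2,v_3,v_5], [v_2,v_4,v_5]

so the chain groups are C_0 ≅ Z^6, C_1 ≅ Z^15, C_2 ≅ Z^10.

Boundary ∂_1: C_1 → C_0 is given by ∂[p,q] = [q] − [p].
The 6×15 boundary matrix has rank 5 and Smith normal form diag(1,1,1,1,1).

Boundary ∂_2: C_2 → C_1 maps a triangle to the signed sum of its edges. For instance
  ∂[v_2,v_4,v_5] = [v_4,v_5] − [v_2,v_5] + [v_2,v_4],
  ∂[v_1,v_3,v_4] = [v_3,v_4] − [v_1,v_4] + [v_1,v_3].
As a 15×10 matrix over Z this has rank 10, with invariant factors (1,1,1,1,1,1,1,1,1,2).

Reading off H_k = ker ∂_k / im ∂_{k+1}:

  H_0: rank C_0 − rank ∂_1 = 6 − 5 = 1, and the invariant factors of ∂_1 are all 1, so H_0 = Z.
  H_1: rank ker ∂_1 − rank ∂_2 = (15 − 5) − 10 = 0, and ∂_2 has invariant factor 2 > 1, so H_1 = Z/2.
  H_2: rank ker ∂_2 − rank ∂_3 = (10 − 10) − 0 = 0, and there is no ∂_3, so H_2 = 0.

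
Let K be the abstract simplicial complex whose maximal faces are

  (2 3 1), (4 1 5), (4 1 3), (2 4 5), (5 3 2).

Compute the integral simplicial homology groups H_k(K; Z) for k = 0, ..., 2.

Order the vertices as 1 < 2 < 3 < 4 < 5. Listing each simplex with vertices in this order, K has dimension 2 with simplices:

  0-simplices (5): [1], [2], [3], [4], [5]
  1-simplices (10): [1,2], [1,3], [1,4], [1,5], [2,3], [2,4], [2,5], [3,4], [3,5], [4,5]
  2-simplices (5): [1,2,3], [1,3,4], [1,4,5], [2,3,5], [2,4,5]

Hence C_0 ≅ Z^5, C_1 ≅ Z^10, C_2 ≅ Z^5.

Boundary ∂_1: C_1 → C_0 is given by ∂[p,q] = [q] − [p]. For instance
  ∂[1,5] = [5] − [1].
As a 5×10 matrix over Z this has rank 4, with invariant factors (1,1,1,1).

Boundary ∂_2: C_2 → C_1 sends each 2-simplex [p,q,r] to [q,r] − [p,r] + [p,q]. For instance
  ∂[1,4,5] = [4,5] − [1,5] + [1,4],
  ∂[1,2,3] = [2,3] − [1,3] + [1,2].
The resulting 10×5 matrix has rank 5, and its Smith normal form has invariant factors (1,1,1,1,1).

Reading off H_k = ker ∂_k / im ∂_{k+1}:

  H_0: rank C_0 − rank ∂_1 = 5 − 4 = 1, and the invariant factors of ∂_1 are all 1, so H_0 = Z.
  H_1: rank ker ∂_1 − rank ∂_2 = (10 − 4) − 5 = 1, and the invariant factors of ∂_2 are all 1, so H_1 = Z.
  H_2: rank ker ∂_2 − rank ∂_3 = (5 − 5) − 0 = 0, and there is no ∂_3, so H_2 = 0.

As a check, the Euler characteristic is 5 − 10 + 5 = 0, which agrees with 1 − 1 + 0 = 0.

H_0 ≅ Z,  H_1 ≅ Z,  H_2 = 0.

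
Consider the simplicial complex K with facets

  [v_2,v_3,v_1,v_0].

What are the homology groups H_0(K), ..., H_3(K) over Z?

Fix the vertex order v_0 < v_1 < v_2 < v_3 and write every simplex with vertices in increasing order. Then dim K = 3 and the simplices of K are:

  0-simplices (4): [v_0], [v_1], [v_2], [v_3]
  1-simplices (6): [v_0,v_1], [v_0,v_2], [v_0,v_3], [v_1,v_2], [v_1,v_3], [v_2,v_3]
  2-simplices (4): [v_0,v_1,v_2], [v_0,v_1,v_3], [v_0,v_2,v_3], [v_1,v_2,v_3]
  3-simplices (1): [v_0,v_1,v_2,v_3]

giving chain groups C_0 ≅ Z^4, C_1 ≅ Z^6, C_2 ≅ Z^4, C_3 ≅ Z^1.

∂_1: C_1 → C_0 is given by ∂[p,q] = [q] − [p].
The resulting 4×6 matrix has rank 3, and its Smith normal form has invariant factors (1,1,1).

The boundary map ∂_2: C_2 → C_1 sends each 2-simplex [p,q,r] to [q,r] − [p,r] + [p,q]. For instance
  ∂[v_0,v_1,v_2] = [v_1,v_2] − [v_0,v_2] + [v_0,v_1],
  ∂[v_0,v_1,v_3] = [v_1,v_3] − [v_0,v_3] + [v_0,v_1].
The 6×4 boundary matrix has rank 3 and Smith normal form diag(1,1,1).

∂_3: C_3 → C_2 sends each 3-simplex σ to the alternating sum Σ_i (−1)^i (σ with its i-th vertex removed). For instance
  ∂[v_0,v_1,v_2,v_3] = [v_1,v_2,v_3] − [v_0,v_2,v_3] + [v_0,v_1,v_3] − [v_0,v_1,v_2].
The 4×1 boundary matrix has rank 1 and Smith normal form diag(1).

Now H_k = ker ∂_k / im ∂_{k+1}, so:

  H_0: rank C_0 − rank ∂_1 = 4 − 3 = 1, and the invariant factors of ∂_1 are all 1, so H_0 ≅ Z.
  H_1: rank ker ∂_1 − rank ∂_2 = (6 − 3) − 3 = 0, and the invariant factors of ∂_2 are all 1, so H_1 ≅ 0.
  H_2: rank ker ∂_2 − rank ∂_3 = (4 − 3) − 1 = 0, and the invariant factors of ∂_3 are all 1, so H_2 ≅ 0.
  H_3: rank ker ∂_3 − rank ∂_4 = (1 − 1) − 0 = 0, and there is no ∂_4, so H_3 ≅ 0.

(K is a triangulation of the 3-simplex.)

H_0 = Z,  H_1 = 0,  H_2 = 0,  H_3 = 0.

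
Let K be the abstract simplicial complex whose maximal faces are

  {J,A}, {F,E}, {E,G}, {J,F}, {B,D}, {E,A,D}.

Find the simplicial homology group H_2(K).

Order the vertices as A < B < D < E < F < G < J. Listing each simplex with vertices in this order, K has dimension 2 with simplices:

  0-simplices (7): A, B, D, E, F, G, J
  1-simplices (8): AD, AE, AJ, BD, DE, EF, EG, FJ
  2-simplices (1): ADE

Hence C_0 ≅ Z^7, C_1 ≅ Z^8, C_2 ≅ Z^1.

Boundary ∂_1: C_1 → C_0 maps an edge to its endpoints' difference, ∂[p,q] = q − p. For instance
  ∂DE = E − D.
The resulting 7×8 matrix has rank 6, and its Smith normal form has invariant factors (1,1,1,1,1,1).

The boundary map ∂_2: C_2 → C_1 maps a triangle to the signed sum of its edges. For instance
  ∂ADE = DE − AE + AD.
As a 8×1 matrix over Z this has rank 1, with invariant factors (1).

Computing H_k = (kernel of ∂_k) / (image of ∂_{k+1}):

  H_2: rank ker ∂_2 − rank ∂_3 = (1 − 1) − 0 = 0, and there is no ∂_3, so H_2 ≅ 0.

H_2 ≅ 0.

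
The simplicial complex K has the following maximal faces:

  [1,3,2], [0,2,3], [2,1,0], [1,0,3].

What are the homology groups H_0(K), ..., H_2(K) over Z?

Fix the vertex order 0 < 1 < 2 < 3 and write every simplex with vertices in increasing order. Then dim K = 2 and the simplices of K are:

  0-simplices (4): [0], [1], [2], [3]
  1-simplices (6): [0,1], [0,2], [0,3], [1,2], [1,3], [2,3]
  2-simplices (4): [0,1,2], [0,1,3], [0,2,3], [1,2,3]

Hence C_0 ≅ Z^4, C_1 ≅ Z^6, C_2 ≅ Z^4.

∂_1: C_1 → C_0 is given by ∂[p,q] = [q] − [p].
As a 4×6 matrix over Z this has rank 3, with invariant factors (1,1,1).

Boundary ∂_2: C_2 → C_1 maps a triangle to the signed sum of its edges. For instance
  ∂[0,1,3] = [1,3] − [0,3] + [0,1],
  ∂[0,1,2] = [1,2] − [0,2] + [0,1].
The resulting 6×4 matrix has rank 3, and its Smith normal form has invariant factors (1,1,1).

From H_k ≅ ker(∂_k) / im(∂_{k+1}) we obtain:

  H_0: rank C_0 − rank ∂_1 = 4 − 3 = 1, and the invariant factors of ∂_1 are all 1, so H_0 ≅ Z.
  H_1: rank ker ∂_1 − rank ∂_2 = (6 − 3) − 3 = 0, and the invariant factors of ∂_2 are all 1, so H_1 ≅ 0.
  H_2: rank ker ∂_2 − rank ∂_3 = (4 − 3) − 0 = 1, and there is no ∂_3, so H_2 ≅ Z.

(K is a triangulation of the 2-sphere S^2.)

H_0 ≅ Z,  H_1 = 0,  H_2 ≅ Z.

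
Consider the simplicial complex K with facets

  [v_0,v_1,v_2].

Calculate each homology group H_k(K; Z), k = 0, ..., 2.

We work with the vertex ordering v_0 < v_1 < v_2. The simplices of K, each written with vertices in increasing order, are:

  0-simplices (3): [v_0], [v_1], [v_2]
  1-simplices (3): [v_0,v_1], [v_0,v_2], [v_1,v_2]
  2-simplices (1): [v_0,v_1,v_2]

Hence C_0 ≅ Z^3, C_1 ≅ Z^3, C_2 ≅ Z^1.

Boundary ∂_1: C_1 → C_0 is given by ∂[p,q] = [q] − [p]. For instance
  ∂[v_0,v_2] = [v_2] − [v_0].
The resulting 3×3 matrix has rank 2, and its Smith normal form has invariant factors (1,1).

∂_2: C_2 → C_1 maps a triangle to the signed sum of its edges. For instance
  ∂[v_0,v_1,v_2] = [v_1,v_2] − [v_0,v_2] + [v_0,v_1].
As a 3×1 matrix over Z this has rank 1, with invariant factors (1).

Computing H_k = (kernel of ∂_k) / (image of ∂_{k+1}):

  H_0: rank C_0 − rank ∂_1 = 3 − 2 = 1, and the invariant factors of ∂_1 are all 1, so H_0 ≅ Z.
  H_1: rank ker ∂_1 − rank ∂_2 = (3 − 2) − 1 = 0, and the invariant factors of ∂_2 are all 1, so H_1 ≅ 0.
  H_2: rank ker ∂_2 − rank ∂_3 = (1 − 1) − 0 = 0, and there is no ∂_3, so H_2 ≅ 0.

As a check, the Euler characteristic is 3 − 3 + 1 = 1, which agrees with 1 − 0 + 0 = 1.

H_0 ≅ Z,  H_1 = 0,  H_2 = 0.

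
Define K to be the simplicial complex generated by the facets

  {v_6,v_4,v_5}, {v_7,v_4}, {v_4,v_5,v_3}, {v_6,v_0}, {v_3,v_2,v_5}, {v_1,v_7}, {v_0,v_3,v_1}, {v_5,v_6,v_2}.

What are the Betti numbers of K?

We work with the vertex ordering v_0 < v_1 < v_2 < v_3 < v_4 < v_5 < v_6 < v_7. The simplices of K, each written with vertices in increasing order, are:

  0-simplices (8): [v_0], [v_1], [v_2], [v_3], [v_4], [v_5], [v_6], [v_7]
  1-simplices (14): [v_0,v_1], [v_0,v_3], [v_0,v_6], [v_1,v_3], [v_1,v_7], [v_2,v_3], [v_2,v_5], [v_2,v_6], [v_3,v_4], [v_3,v_5], [v_4,v_5], [v_4,v_6], [v_4,v_7], [v_5,v_6]
  2-simplices (5): [v_0,v_1,v_3], [v_2,v_3,v_5], [v_2,v_5,v_6], [v_3,v_4,v_5], [v_4,v_5,v_6]

giving chain groups C_0 ≅ Z^8, C_1 ≅ Z^14, C_2 ≅ Z^5.

∂_1: C_1 → C_0 sends each edge [p,q] (with p < q) to q − p. For instance
  ∂[v_0,v_1] = [v_1] − [v_0].
As a 8×14 matrix over Z this has rank 7, with invariant factors (1,1,1,1,1,1,1).

∂_2: C_2 → C_1 maps a triangle to the signed sum of its edges. For instance
  ∂[v_0,v_1,v_3] = [v_1,v_3] − [v_0,v_3] + [v_0,v_1],
  ∂[v_2,v_5,v_6] = [v_5,v_6] − [v_2,v_6] + [v_2,v_5].
As a 14×5 matrix over Z this has rank 5, with invariant factors (1,1,1,1,1).

Now H_k = ker ∂_k / im ∂_{k+1}, so:

  H_0: rank C_0 − rank ∂_1 = 8 − 7 = 1, and the invariant factors of ∂_1 are all 1, so H_0 ≅ Z.
  H_1: rank ker ∂_1 − rank ∂_2 = (14 − 7) − 5 = 2, and the invariant factors of ∂_2 are all 1, so H_1 ≅ Z^2.
  H_2: rank ker ∂_2 − rank ∂_3 = (5 − 5) − 0 = 0, and there is no ∂_3, so H_2 ≅ 0.

As a check, the Euler characteristic is 8 − 14 + 5 = -1, which agrees with 1 − 2 + 0 = -1.

Hence the Betti numbers are b_0 = 1, b_1 = 2, b_2 = 0.

b_0 = 1, b_1 = 2, b_2 = 0.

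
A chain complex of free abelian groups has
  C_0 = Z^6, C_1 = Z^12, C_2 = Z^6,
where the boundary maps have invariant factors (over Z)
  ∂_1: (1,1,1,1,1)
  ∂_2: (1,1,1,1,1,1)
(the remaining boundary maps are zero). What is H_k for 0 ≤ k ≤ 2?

H_0: b_0 = 6 − 0 − 5 = 1; torsion from ∂_1 factors > 1: none. So H_0 = Z.
H_1: b_1 = 12 − 5 − 6 = 1; torsion from ∂_2 factors > 1: none. So H_1 = Z.
H_2: b_2 = 6 − 6 − 0 = 0; torsion from ∂_3 factors > 1: none. So H_2 = 0.

H_0 = Z,  H_1 = Z,  H_2 = 0.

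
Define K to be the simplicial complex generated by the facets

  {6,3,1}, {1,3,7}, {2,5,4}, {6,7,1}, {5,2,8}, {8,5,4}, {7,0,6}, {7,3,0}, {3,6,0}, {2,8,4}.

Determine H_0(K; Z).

H_0 ≅ Z^2.

Take the total order 0 < 1 < 2 < 3 < 4 < 5 < 6 < 7 < 8 on the vertex set. Then K (dimension 2) consists of the simplices:

  0-simplices (9): [0], [1], [2], [3], [4], [5], [6], [7], [8]
  1-simplices (15): [0,3], [0,6], [0,7], [1,3], [1,6], [1,7], [2,4], [2,5], [2,8], [3,6], [3,7], [4,5], [4,8], [5,8], [6,7]
  2-simplices (10): [0,3,6], [0,3,7], [0,6,7], [1,3,6], [1,3,7], [1,6,7], [2,4,5], [2,4,8], [2,5,8], [4,5,8]

giving chain groups C_0 ≅ Z^9, C_1 ≅ Z^15, C_2 ≅ Z^10.

The boundary map ∂_1: C_1 → C_0 is given by ∂[p,q] = [q] − [p]. For instance
  ∂[3,7] = [7] − [3].
As a 9×15 matrix over Z this has rank 7, with invariant factors (1,1,1,1,1,1,1).

∂_2: C_2 → C_1 acts by ∂[p,q,r] = [q,r] − [p,r] + [p,q]. For instance
  ∂[1,6,7] = [6,7] − [1,7] + [1,6],
  ∂[2,4,8] = [4,8] − [2,8] + [2,4].
This gives a 15×10 integer matrix of rank 8; reducing to Smith normal form yields diagonal entries (1,1,1,1,1,1,1,1).

Computing H_k = (kernel of ∂_k) / (image of ∂_{k+1}):

  H_0: rank C_0 − rank ∂_1 = 9 − 7 = 2, and the invariant factors of ∂_1 are all 1, so H_0 = Z^2.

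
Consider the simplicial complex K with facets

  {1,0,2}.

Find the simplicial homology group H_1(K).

K has 3 vertices, 3 edges, 1 triangle.
rank ∂_1 = 2, rank ∂_2 = 1 ⇒ b_1 = 3 − 2 − 1 = 0; all invariant factors of ∂_2 are 1 so no torsion. So H_1 ≅ 0.

H_1 = 0.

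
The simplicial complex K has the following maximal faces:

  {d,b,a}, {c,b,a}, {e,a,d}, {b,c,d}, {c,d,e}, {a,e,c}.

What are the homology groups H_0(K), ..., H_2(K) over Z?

Order the vertices as a < b < c < d < e. Listing each simplex with vertices in this order, K has dimension 2 with simplices:

  0-simplices (5): a, b, c, d, e
  1-simplices (9): ab, ac, ad, ae, bc, bd, cd, ce, de
  2-simplices (6): abc, abd, ace, ade, bcd, cde

giving chain groups C_0 ≅ Z^5, C_1 ≅ Z^9, C_2 ≅ Z^6.

∂_1: C_1 → C_0 sends each edge [p,q] (with p < q) to q − p.
The resulting 5×9 matrix has rank 4, and its Smith normal form has invariant factors (1,1,1,1).

The boundary map ∂_2: C_2 → C_1 acts by ∂[p,q,r] = [q,r] − [p,r] + [p,q]. For instance
  ∂abc = bc − ac + ab,
  ∂ade = de − ae + ad.
The 9×6 boundary matrix has rank 5 and Smith normal form diag(1,1,1,1,1).

Reading off H_k = ker ∂_k / im ∂_{k+1}:

  H_0: rank C_0 − rank ∂_1 = 5 − 4 = 1, and the invariant factors of ∂_1 are all 1, so H_0 ≅ Z.
  H_1: rank ker ∂_1 − rank ∂_2 = (9 − 4) − 5 = 0, and the invariant factors of ∂_2 are all 1, so H_1 ≅ 0.
  H_2: rank ker ∂_2 − rank ∂_3 = (6 − 5) − 0 = 1, and there is no ∂_3, so H_2 ≅ Z.

(K is a triangulation of the 2-sphere S^2.)

H_0 = Z,  H_1 = 0,  H_2 = Z.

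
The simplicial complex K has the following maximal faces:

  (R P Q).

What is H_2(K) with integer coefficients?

We work with the vertex ordering P < Q < R. The simplices of K, each written with vertices in increasing order, are:

  0-simplices (3): P, Q, R
  1-simplices (3): PQ, PR, QR
  2-simplices (1): PQR

Hence C_0 ≅ Z^3, C_1 ≅ Z^3, C_2 ≅ Z^1.

∂_1: C_1 → C_0 sends each edge [p,q] (with p < q) to q − p. For instance
  ∂QR = R − Q.
The resulting 3×3 matrix has rank 2, and its Smith normal form has invariant factors (1,1).

Boundary ∂_2: C_2 → C_1 sends each 2-simplex [p,q,r] to [q,r] − [p,r] + [p,q]. For instance
  ∂PQR = QR − PR + PQ.
The resulting 3×1 matrix has rank 1, and its Smith normal form has invariant factors (1).

Now H_k = ker ∂_k / im ∂_{k+1}, so:

  H_2: rank ker ∂_2 − rank ∂_3 = (1 − 1) − 0 = 0, and there is no ∂_3, so H_2 ≅ 0.

H_2 ≅ 0.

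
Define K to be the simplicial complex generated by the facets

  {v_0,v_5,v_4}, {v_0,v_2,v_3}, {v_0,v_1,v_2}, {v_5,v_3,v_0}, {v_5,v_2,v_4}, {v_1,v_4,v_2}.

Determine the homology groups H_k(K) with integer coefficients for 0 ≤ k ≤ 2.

H_0 ≅ Z,  H_1 ≅ Z,  H_2 = 0.

We work with the vertex ordering v_0 < v_1 < v_2 < v_3 < v_4 < v_5. The simplices of K, each written with vertices in increasing order, are:

  0-simplices (6): [v_0], [v_1], [v_2], [v_3], [v_4], [v_5]
  1-simplices (12): [v_0,v_1], [v_0,v_2], [v_0,v_3], [v_0,v_4], [v_0,v_5], [v_1,v_2], [v_1,v_4], [v_2,v_3], [v_2,v_4], [v_2,v_5], [v_3,v_5], [v_4,v_5]
  2-simplices (6): [v_0,v_1,v_2], [v_0,v_2,v_3], [v_0,v_3,v_5], [v_0,v_4,v_5], [v_1,v_2,v_4], [v_2,v_4,v_5]

so the chain groups are C_0 ≅ Z^6, C_1 ≅ Z^12, C_2 ≅ Z^6.

Boundary ∂_1: C_1 → C_0 is given by ∂[p,q] = [q] − [p].
The resulting 6×12 matrix has rank 5, and its Smith normal form has invariant factors (1,1,1,1,1).

Boundary ∂_2: C_2 → C_1 sends each 2-simplex [p,q,r] to [q,r] − [p,r] + [p,q]. For instance
  ∂[v_0,v_3,v_5] = [v_3,v_5] − [v_0,v_5] + [v_0,v_3],
  ∂[v_2,v_4,v_5] = [v_4,v_5] − [v_2,v_5] + [v_2,v_4].
The resulting 12×6 matrix has rank 6, and its Smith normal form has invariant factors (1,1,1,1,1,1).

From H_k ≅ ker(∂_k) / im(∂_{k+1}) we obtain:

  H_0: rank C_0 − rank ∂_1 = 6 − 5 = 1, and the invariant factors of ∂_1 are all 1, so H_0 = Z.
  H_1: rank ker ∂_1 − rank ∂_2 = (12 − 5) − 6 = 1, and the invariant factors of ∂_2 are all 1, so H_1 = Z.
  H_2: rank ker ∂_2 − rank ∂_3 = (6 − 6) − 0 = 0, and there is no ∂_3, so H_2 = 0.

(K is a triangulation of the cylinder S^1 x I.)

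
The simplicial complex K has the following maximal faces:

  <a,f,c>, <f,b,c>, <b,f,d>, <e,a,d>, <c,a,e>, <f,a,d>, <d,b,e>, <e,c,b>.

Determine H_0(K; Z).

H_0 = Z.

Order the vertices as a < b < c < d < e < f. Listing each simplex with vertices in this order, K has dimension 2 with simplices:

  0-simplices (6): a, b, c, d, e, f
  1-simplices (12): ac, ad, ae, af, bc, bd, be, bf, ce, cf, de, df
  2-simplices (8): ace, acf, ade, adf, bce, bcf, bde, bdf

so the chain groups are C_0 ≅ Z^6, C_1 ≅ Z^12, C_2 ≅ Z^8.

∂_1: C_1 → C_0 maps an edge to its endpoints' difference, ∂[p,q] = q − p.
As a 6×12 matrix over Z this has rank 5, with invariant factors (1,1,1,1,1).

Boundary ∂_2: C_2 → C_1 acts by ∂[p,q,r] = [q,r] − [p,r] + [p,q]. For instance
  ∂bde = de − be + bd,
  ∂acf = cf − af + ac.
The resulting 12×8 matrix has rank 7, and its Smith normal form has invariant factors (1,1,1,1,1,1,1).

From H_k ≅ ker(∂_k) / im(∂_{k+1}) we obtain:

  H_0: rank C_0 − rank ∂_1 = 6 − 5 = 1, and the invariant factors of ∂_1 are all 1, so H_0 ≅ Z.

(K is a triangulation of the 2-sphere S^2.)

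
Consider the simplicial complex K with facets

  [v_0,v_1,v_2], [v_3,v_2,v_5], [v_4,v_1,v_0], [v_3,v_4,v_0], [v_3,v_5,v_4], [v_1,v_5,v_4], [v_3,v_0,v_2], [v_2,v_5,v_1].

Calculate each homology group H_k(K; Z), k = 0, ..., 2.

H_0 = Z,  H_1 = 0,  H_2 = Z.

We work with the vertex ordering v_0 < v_1 < v_2 < v_3 < v_4 < v_5. The simplices of K, each written with vertices in increasing order, are:

  0-simplices (6): [v_0], [v_1], [v_2], [v_3], [v_4], [v_5]
  1-simplices (12): [v_0,v_1], [v_0,v_2], [v_0,v_3], [v_0,v_4], [v_1,v_2], [v_1,v_4], [v_1,v_5], [v_2,v_3], [v_2,v_5], [v_3,v_4], [v_3,v_5], [v_4,v_5]
  2-simplices (8): [v_0,v_1,v_2], [v_0,v_1,v_4], [v_0,v_2,v_3], [v_0,v_3,v_4], [v_1,v_2,v_5], [v_1,v_4,v_5], [v_2,v_3,v_5], [v_3,v_4,v_5]

Hence C_0 ≅ Z^6, C_1 ≅ Z^12, C_2 ≅ Z^8.

Boundary ∂_1: C_1 → C_0 maps an edge to its endpoints' difference, ∂[p,q] = q − p.
This gives a 6×12 integer matrix of rank 5; reducing to Smith normal form yields diagonal entries (1,1,1,1,1).

∂_2: C_2 → C_1 acts by ∂[p,q,r] = [q,r] − [p,r] + [p,q]. For instance
  ∂[v_1,v_2,v_5] = [v_2,v_5] − [v_1,v_5] + [v_1,v_2],
  ∂[v_0,v_1,v_4] = [v_1,v_4] − [v_0,v_4] + [v_0,v_1].
As a 12×8 matrix over Z this has rank 7, with invariant factors (1,1,1,1,1,1,1).

Reading off H_k = ker ∂_k / im ∂_{k+1}:

  H_0: rank C_0 − rank ∂_1 = 6 − 5 = 1, and the invariant factors of ∂_1 are all 1, so H_0 ≅ Z.
  H_1: rank ker ∂_1 − rank ∂_2 = (12 − 5) − 7 = 0, and the invariant factors of ∂_2 are all 1, so H_1 ≅ 0.
  H_2: rank ker ∂_2 − rank ∂_3 = (8 − 7) − 0 = 1, and there is no ∂_3, so H_2 ≅ Z.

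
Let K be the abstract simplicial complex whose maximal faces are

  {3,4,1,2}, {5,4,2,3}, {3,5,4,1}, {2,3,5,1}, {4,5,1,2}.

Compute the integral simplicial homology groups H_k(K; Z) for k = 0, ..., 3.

Fix the vertex order 1 < 2 < 3 < 4 < 5 and write every simplex with vertices in increasing order. Then dim K = 3 and the simplices of K are:

  0-simplices (5): [1], [2], [3], [4], [5]
  1-simplices (10): [1,2], [1,3], [1,4], [1,5], [2,3], [2,4], [2,5], [3,4], [3,5], [4,5]
  2-simplices (10): [1,2,3], [1,2,4], [1,2,5], [1,3,4], [1,3,5], [1,4,5], [2,3,4], [2,3,5], [2,4,5], [3,4,5]
  3-simplices (5): [1,2,3,4], [1,2,3,5], [1,2,4,5], [1,3,4,5], [2,3,4,5]

so the chain groups are C_0 ≅ Z^5, C_1 ≅ Z^10, C_2 ≅ Z^10, C_3 ≅ Z^5.

The boundary map ∂_1: C_1 → C_0 sends each edge [p,q] (with p < q) to q − p. For instance
  ∂[1,5] = [5] − [1].
The resulting 5×10 matrix has rank 4, and its Smith normal form has invariant factors (1,1,1,1).

Boundary ∂_2: C_2 → C_1 acts by ∂[p,q,r] = [q,r] − [p,r] + [p,q]. For instance
  ∂[1,4,5] = [4,5] − [1,5] + [1,4],
  ∂[2,4,5] = [4,5] − [2,5] + [2,4].
This gives a 10×10 integer matrix of rank 6; reducing to Smith normal form yields diagonal entries (1,1,1,1,1,1).

Boundary ∂_3: C_3 → C_2 sends each 3-simplex σ to the alternating sum Σ_i (−1)^i (σ with its i-th vertex removed). For instance
  ∂[1,2,3,5] = [2,3,5] − [1,3,5] + [1,2,5] − [1,2,3],
  ∂[1,2,4,5] = [2,4,5] − [1,4,5] + [1,2,5] − [1,2,4].
The 10×5 boundary matrix has rank 4 and Smith normal form diag(1,1,1,1).

Reading off H_k = ker ∂_k / im ∂_{k+1}:

  H_0: rank C_0 − rank ∂_1 = 5 − 4 = 1, and the invariant factors of ∂_1 are all 1, so H_0 ≅ Z.
  H_1: rank ker ∂_1 − rank ∂_2 = (10 − 4) − 6 = 0, and the invariant factors of ∂_2 are all 1, so H_1 ≅ 0.
  H_2: rank ker ∂_2 − rank ∂_3 = (10 − 6) − 4 = 0, and the invariant factors of ∂_3 are all 1, so H_2 ≅ 0.
  H_3: rank ker ∂_3 − rank ∂_4 = (5 − 4) − 0 = 1, and there is no ∂_4, so H_3 ≅ Z.

H_0 ≅ Z,  H_1 = 0,  H_2 = 0,  H_3 ≅ Z.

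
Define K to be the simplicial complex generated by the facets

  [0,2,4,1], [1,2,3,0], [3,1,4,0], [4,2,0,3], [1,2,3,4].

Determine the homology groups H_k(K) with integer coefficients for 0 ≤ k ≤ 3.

H_0 ≅ Z,  H_1 = 0,  H_2 = 0,  H_3 ≅ Z.

Order the vertices as 0 < 1 < 2 < 3 < 4. Listing each simplex with vertices in this order, K has dimension 3 with simplices:

  0-simplices (5): [0], [1], [2], [3], [4]
  1-simplices (10): [0,1], [0,2], [0,3], [0,4], [1,2], [1,3], [1,4], [2,3], [2,4], [3,4]
  2-simplices (10): [0,1,2], [0,1,3], [0,1,4], [0,2,3], [0,2,4], [0,3,4], [1,2,3], [1,2,4], [1,3,4], [2,3,4]
  3-simplices (5): [0,1,2,3], [0,1,2,4], [0,1,3,4], [0,2,3,4], [1,2,3,4]

Hence C_0 ≅ Z^5, C_1 ≅ Z^10, C_2 ≅ Z^10, C_3 ≅ Z^5.

Boundary ∂_1: C_1 → C_0 maps an edge to its endpoints' difference, ∂[p,q] = q − p.
The resulting 5×10 matrix has rank 4, and its Smith normal form has invariant factors (1,1,1,1).

∂_2: C_2 → C_1 maps a triangle to the signed sum of its edges. For instance
  ∂[2,3,4] = [3,4] − [2,4] + [2,3],
  ∂[0,2,3] = [2,3] − [0,3] + [0,2].
As a 10×10 matrix over Z this has rank 6, with invariant factors (1,1,1,1,1,1).

The boundary map ∂_3: C_3 → C_2 sends each 3-simplex σ to the alternating sum Σ_i (−1)^i (σ with its i-th vertex removed). For instance
  ∂[1,2,3,4] = [2,3,4] − [1,3,4] + [1,2,4] − [1,2,3],
  ∂[0,1,3,4] = [1,3,4] − [0,3,4] + [0,1,4] − [0,1,3].
As a 10×5 matrix over Z this has rank 4, with invariant factors (1,1,1,1).

Computing H_k = (kernel of ∂_k) / (image of ∂_{k+1}):

  H_0: rank C_0 − rank ∂_1 = 5 − 4 = 1, and the invariant factors of ∂_1 are all 1, so H_0 = Z.
  H_1: rank ker ∂_1 − rank ∂_2 = (10 − 4) − 6 = 0, and the invariant factors of ∂_2 are all 1, so H_1 = 0.
  H_2: rank ker ∂_2 − rank ∂_3 = (10 − 6) − 4 = 0, and the invariant factors of ∂_3 are all 1, so H_2 = 0.
  H_3: rank ker ∂_3 − rank ∂_4 = (5 − 4) − 0 = 1, and there is no ∂_4, so H_3 = Z.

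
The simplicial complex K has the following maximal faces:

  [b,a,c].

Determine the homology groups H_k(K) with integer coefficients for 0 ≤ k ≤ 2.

We work with the vertex ordering a < b < c. The simplices of K, each written with vertices in increasing order, are:

  0-simplices (3): a, b, c
  1-simplices (3): ab, ac, bc
  2-simplices (1): abc

so the chain groups are C_0 ≅ Z^3, C_1 ≅ Z^3, C_2 ≅ Z^1.

Boundary ∂_1: C_1 → C_0 is given by ∂[p,q] = [q] − [p].
As a 3×3 matrix over Z this has rank 2, with invariant factors (1,1).

Boundary ∂_2: C_2 → C_1 acts by ∂[p,q,r] = [q,r] − [p,r] + [p,q]. For instance
  ∂abc = bc − ac + ab.
The resulting 3×1 matrix has rank 1, and its Smith normal form has invariant factors (1).

From H_k ≅ ker(∂_k) / im(∂_{k+1}) we obtain:

  H_0: rank C_0 − rank ∂_1 = 3 − 2 = 1, and the invariant factors of ∂_1 are all 1, so H_0 ≅ Z.
  H_1: rank ker ∂_1 − rank ∂_2 = (3 − 2) − 1 = 0, and the invariant factors of ∂_2 are all 1, so H_1 ≅ 0.
  H_2: rank ker ∂_2 − rank ∂_3 = (1 − 1) − 0 = 0, and there is no ∂_3, so H_2 ≅ 0.

As a check, the Euler characteristic is 3 − 3 + 1 = 1, which agrees with 1 − 0 + 0 = 1.
(K is a triangulation of the 2-simplex.)

H_0 ≅ Z,  H_1 = 0,  H_2 = 0.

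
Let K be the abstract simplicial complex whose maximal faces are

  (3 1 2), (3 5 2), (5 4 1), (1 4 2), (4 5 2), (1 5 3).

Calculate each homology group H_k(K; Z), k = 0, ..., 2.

H_0 = Z,  H_1 = 0,  H_2 = Z.

Take the total order 1 < 2 < 3 < 4 < 5 on the vertex set. Then K (dimension 2) consists of the simplices:

  0-simplices (5): [1], [2], [3], [4], [5]
  1-simplices (9): [1,2], [1,3], [1,4], [1,5], [2,3], [2,4], [2,5], [3,5], [4,5]
  2-simplices (6): [1,2,3], [1,2,4], [1,3,5], [1,4,5], [2,3,5], [2,4,5]

Hence C_0 ≅ Z^5, C_1 ≅ Z^9, C_2 ≅ Z^6.

∂_1: C_1 → C_0 maps an edge to its endpoints' difference, ∂[p,q] = q − p. For instance
  ∂[2,3] = [3] − [2].
The 5×9 boundary matrix has rank 4 and Smith normal form diag(1,1,1,1).

∂_2: C_2 → C_1 acts by ∂[p,q,r] = [q,r] − [p,r] + [p,q]. For instance
  ∂[2,4,5] = [4,5] − [2,5] + [2,4],
  ∂[1,4,5] = [4,5] − [1,5] + [1,4].
As a 9×6 matrix over Z this has rank 5, with invariant factors (1,1,1,1,1).

Reading off H_k = ker ∂_k / im ∂_{k+1}:

  H_0: rank C_0 − rank ∂_1 = 5 − 4 = 1, and the invariant factors of ∂_1 are all 1, so H_0 = Z.
  H_1: rank ker ∂_1 − rank ∂_2 = (9 − 4) − 5 = 0, and the invariant factors of ∂_2 are all 1, so H_1 = 0.
  H_2: rank ker ∂_2 − rank ∂_3 = (6 − 5) − 0 = 1, and there is no ∂_3, so H_2 = Z.

As a check, the Euler characteristic is 5 − 9 + 6 = 2, which agrees with 1 − 0 + 1 = 2.
(K is a triangulation of the 2-sphere S^2.)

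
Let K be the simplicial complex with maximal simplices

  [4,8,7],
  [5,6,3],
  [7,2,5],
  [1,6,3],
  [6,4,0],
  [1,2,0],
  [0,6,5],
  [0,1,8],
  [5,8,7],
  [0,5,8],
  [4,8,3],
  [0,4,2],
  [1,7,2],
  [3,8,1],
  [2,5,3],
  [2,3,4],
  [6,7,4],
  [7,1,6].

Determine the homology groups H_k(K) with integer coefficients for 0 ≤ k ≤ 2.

H_0 = Z,  H_1 = Z^2,  H_2 = Z.

K has 9 vertices, 27 edges, 18 triangles.
rank ∂_0 = 0, rank ∂_1 = 8 ⇒ b_0 = 9 − 0 − 8 = 1; all invariant factors of ∂_1 are 1 so no torsion. So H_0 ≅ Z.
rank ∂_1 = 8, rank ∂_2 = 17 ⇒ b_1 = 27 − 8 − 17 = 2; all invariant factors of ∂_2 are 1 so no torsion. So H_1 ≅ Z^2.
rank ∂_2 = 17, rank ∂_3 = 0 ⇒ b_2 = 18 − 17 − 0 = 1. So H_2 ≅ Z.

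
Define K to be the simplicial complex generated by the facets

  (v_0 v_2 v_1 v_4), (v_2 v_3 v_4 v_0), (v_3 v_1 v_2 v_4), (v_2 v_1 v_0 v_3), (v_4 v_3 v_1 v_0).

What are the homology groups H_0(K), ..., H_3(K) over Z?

H_0 = Z,  H_1 = 0,  H_2 = 0,  H_3 = Z.

We work with the vertex ordering v_0 < v_1 < v_2 < v_3 < v_4. The simplices of K, each written with vertices in increasing order, are:

  0-simplices (5): [v_0], [v_1], [v_2], [v_3], [v_4]
  1-simplices (10): [v_0,v_1], [v_0,v_2], [v_0,v_3], [v_0,v_4], [v_1,v_2], [v_1,v_3], [v_1,v_4], [v_2,v_3], [v_2,v_4], [v_3,v_4]
  2-simplices (10): [v_0,v_1,v_2], [v_0,v_1,v_3], [v_0,v_1,v_4], [v_0,v_2,v_3], [v_0,v_2,v_4], [v_0,v_3,v_4], [v_1,v_2,v_3], [v_1,v_2,v_4], [v_1,v_3,v_4], [v_2,v_3,v_4]
  3-simplices (5): [v_0,v_1,v_2,v_3], [v_0,v_1,v_2,v_4], [v_0,v_1,v_3,v_4], [v_0,v_2,v_3,v_4], [v_1,v_2,v_3,v_4]

giving chain groups C_0 ≅ Z^5, C_1 ≅ Z^10, C_2 ≅ Z^10, C_3 ≅ Z^5.

Boundary ∂_1: C_1 → C_0 sends each edge [p,q] (with p < q) to q − p. For instance
  ∂[v_2,v_4] = [v_4] − [v_2].
As a 5×10 matrix over Z this has rank 4, with invariant factors (1,1,1,1).

∂_2: C_2 → C_1 acts by ∂[p,q,r] = [q,r] − [p,r] + [p,q]. For instance
  ∂[v_0,v_1,v_4] = [v_1,v_4] − [v_0,v_4] + [v_0,v_1],
  ∂[v_1,v_3,v_4] = [v_3,v_4] − [v_1,v_4] + [v_1,v_3].
The 10×10 boundary matrix has rank 6 and Smith normal form diag(1,1,1,1,1,1).

Boundary ∂_3: C_3 → C_2 sends each 3-simplex σ to the alternating sum Σ_i (−1)^i (σ with its i-th vertex removed). For instance
  ∂[v_0,v_1,v_2,v_4] = [v_1,v_2,v_4] − [v_0,v_2,v_4] + [v_0,v_1,v_4] − [v_0,v_1,v_2],
  ∂[v_0,v_1,v_2,v_3] = [v_1,v_2,v_3] − [v_0,v_2,v_3] + [v_0,v_1,v_3] − [v_0,v_1,v_2].
The 10×5 boundary matrix has rank 4 and Smith normal form diag(1,1,1,1).

From H_k ≅ ker(∂_k) / im(∂_{k+1}) we obtain:

  H_0: rank C_0 − rank ∂_1 = 5 − 4 = 1, and the invariant factors of ∂_1 are all 1, so H_0 ≅ Z.
  H_1: rank ker ∂_1 − rank ∂_2 = (10 − 4) − 6 = 0, and the invariant factors of ∂_2 are all 1, so H_1 ≅ 0.
  H_2: rank ker ∂_2 − rank ∂_3 = (10 − 6) − 4 = 0, and the invariant factors of ∂_3 are all 1, so H_2 ≅ 0.
  H_3: rank ker ∂_3 − rank ∂_4 = (5 − 4) − 0 = 1, and there is no ∂_4, so H_3 ≅ Z.

As a check, the Euler characteristic is 5 − 10 + 10 − 5 = 0, which agrees with 1 − 0 + 0 − 1 = 0.
(K is a triangulation of the 3-sphere S^3.)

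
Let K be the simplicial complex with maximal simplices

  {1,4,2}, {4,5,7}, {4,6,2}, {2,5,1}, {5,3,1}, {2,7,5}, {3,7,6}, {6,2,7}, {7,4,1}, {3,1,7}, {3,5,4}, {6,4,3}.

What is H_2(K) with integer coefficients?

H_2 ≅ 0.

Order the vertices as 1 < 2 < 3 < 4 < 5 < 6 < 7. Listing each simplex with vertices in this order, K has dimension 2 with simplices:

  0-simplices (7): [1], [2], [3], [4], [5], [6], [7]
  1-simplices (18): [1,2], [1,3], [1,4], [1,5], [1,7], [2,4], [2,5], [2,6], [2,7], [3,4], [3,5], [3,6], [3,7], [4,5], [4,6], [4,7], [5,7], [6,7]
  2-simplices (12): [1,2,4], [1,2,5], [1,3,5], [1,3,7], [1,4,7], [2,4,6], [2,5,7], [2,6,7], [3,4,5], [3,4,6], [3,6,7], [4,5,7]

Hence C_0 ≅ Z^7, C_1 ≅ Z^18, C_2 ≅ Z^12.

Boundary ∂_1: C_1 → C_0 maps an edge to its endpoints' difference, ∂[p,q] = q − p. For instance
  ∂[4,5] = [5] − [4].
The 7×18 boundary matrix has rank 6 and Smith normal form diag(1,1,1,1,1,1).

The boundary map ∂_2: C_2 → C_1 acts by ∂[p,q,r] = [q,r] − [p,r] + [p,q]. For instance
  ∂[2,6,7] = [6,7] − [2,7] + [2,6],
  ∂[3,4,5] = [4,5] − [3,5] + [3,4].
As a 18×12 matrix over Z this has rank 12, with invariant factors (1,1,1,1,1,1,1,1,1,1,1,2).

Computing H_k = (kernel of ∂_k) / (image of ∂_{k+1}):

  H_2: rank ker ∂_2 − rank ∂_3 = (12 − 12) − 0 = 0, and there is no ∂_3, so H_2 = 0.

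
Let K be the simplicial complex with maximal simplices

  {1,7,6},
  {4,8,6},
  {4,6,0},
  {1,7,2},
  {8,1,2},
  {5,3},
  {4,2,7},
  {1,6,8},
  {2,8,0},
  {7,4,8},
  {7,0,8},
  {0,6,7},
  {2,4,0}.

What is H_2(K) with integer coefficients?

Fix the vertex order 0 < 1 < 2 < 3 < 4 < 5 < 6 < 7 < 8 and write every simplex with vertices in increasing order. Then dim K = 2 and the simplices of K are:

  0-simplices (9): [0], [1], [2], [3], [4], [5], [6], [7], [8]
  1-simplices (19): [0,2], [0,4], [0,6], [0,7], [0,8], [1,2], [1,6], [1,7], [1,8], [2,4], [2,7], [2,8], [3,5], [4,6], [4,7], [4,8], [6,7], [6,8], [7,8]
  2-simplices (12): [0,2,4], [0,2,8], [0,4,6], [0,6,7], [0,7,8], [1,2,7], [1,2,8], [1,6,7], [1,6,8], [2,4,7], [4,6,8], [4,7,8]

so the chain groups are C_0 ≅ Z^9, C_1 ≅ Z^19, C_2 ≅ Z^12.

∂_1: C_1 → C_0 sends each edge [p,q] (with p < q) to q − p.
As a 9×19 matrix over Z this has rank 7, with invariant factors (1,1,1,1,1,1,1).

Boundary ∂_2: C_2 → C_1 maps a triangle to the signed sum of its edges. For instance
  ∂[0,2,4] = [2,4] − [0,4] + [0,2],
  ∂[0,2,8] = [2,8] − [0,8] + [0,2].
This gives a 19×12 integer matrix of rank 12; reducing to Smith normal form yields diagonal entries (1,1,1,1,1,1,1,1,1,1,1,2).

Computing H_k = (kernel of ∂_k) / (image of ∂_{k+1}):

  H_2: rank ker ∂_2 − rank ∂_3 = (12 − 12) − 0 = 0, and there is no ∂_3, so H_2 ≅ 0.

(K is a triangulation of the disjoint union of the real projective plane RP^2 and the 1-simplex.)

H_2 ≅ 0.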